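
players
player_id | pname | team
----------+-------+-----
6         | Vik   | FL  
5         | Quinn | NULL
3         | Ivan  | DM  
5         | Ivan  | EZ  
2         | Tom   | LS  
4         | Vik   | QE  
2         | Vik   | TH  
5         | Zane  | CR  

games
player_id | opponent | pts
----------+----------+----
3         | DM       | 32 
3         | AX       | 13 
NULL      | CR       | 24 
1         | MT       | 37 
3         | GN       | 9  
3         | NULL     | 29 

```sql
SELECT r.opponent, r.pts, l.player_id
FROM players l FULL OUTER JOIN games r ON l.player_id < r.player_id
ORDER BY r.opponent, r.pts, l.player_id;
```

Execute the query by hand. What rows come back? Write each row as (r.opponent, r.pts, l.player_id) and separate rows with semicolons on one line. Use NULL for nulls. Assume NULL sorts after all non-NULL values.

(AX, 13, 2); (AX, 13, 2); (CR, 24, NULL); (DM, 32, 2); (DM, 32, 2); (GN, 9, 2); (GN, 9, 2); (MT, 37, NULL); (NULL, 29, 2); (NULL, 29, 2); (NULL, NULL, 3); (NULL, NULL, 4); (NULL, NULL, 5); (NULL, NULL, 5); (NULL, NULL, 5); (NULL, NULL, 6)

FULL OUTER JOIN keeps every row from both sides; unmatched rows get NULL for the other side's columns.
Matching on l.player_id < r.player_id. A NULL in a compared column never satisfies the condition.
Matched pairs: 8; unmatched l rows kept: 6; unmatched r rows kept: 2.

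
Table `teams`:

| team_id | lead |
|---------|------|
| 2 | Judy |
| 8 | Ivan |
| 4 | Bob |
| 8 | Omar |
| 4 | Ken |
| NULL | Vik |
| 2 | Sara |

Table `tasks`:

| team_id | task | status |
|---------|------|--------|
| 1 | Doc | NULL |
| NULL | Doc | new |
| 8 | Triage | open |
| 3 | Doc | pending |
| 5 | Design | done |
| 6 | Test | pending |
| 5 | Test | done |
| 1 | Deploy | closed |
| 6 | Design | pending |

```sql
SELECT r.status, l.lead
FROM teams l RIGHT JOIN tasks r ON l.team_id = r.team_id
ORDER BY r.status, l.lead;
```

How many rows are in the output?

10

RIGHT JOIN keeps every row from `tasks`; unmatched rows get NULL for `teams`'s columns.
Matching on l.team_id = r.team_id. A NULL in a compared column never satisfies the condition.
Matched pairs: 2; unmatched r rows kept: 8.
Total: 2 matched + 8 padded = 10 rows.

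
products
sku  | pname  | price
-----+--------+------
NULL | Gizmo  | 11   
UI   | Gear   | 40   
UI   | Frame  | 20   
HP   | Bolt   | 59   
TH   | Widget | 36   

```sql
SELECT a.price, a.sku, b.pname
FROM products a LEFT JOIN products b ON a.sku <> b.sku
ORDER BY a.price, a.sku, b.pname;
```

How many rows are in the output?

LEFT JOIN keeps every row from `products a`; unmatched rows get NULL for `products b`'s columns.
Matching on a.sku <> b.sku. A NULL in a compared column never satisfies the condition.
- a row (sku=NULL): no match → kept, b columns NULL.
- a row (sku=UI): matches 2 b row(s) → 2 output row(s).
- a row (sku=UI): matches 2 b row(s) → 2 output row(s).
- a row (sku=HP): matches 3 b row(s) → 3 output row(s).
- a row (sku=TH): matches 3 b row(s) → 3 output row(s).
Total: 10 matched + 1 padded = 11 rows.

11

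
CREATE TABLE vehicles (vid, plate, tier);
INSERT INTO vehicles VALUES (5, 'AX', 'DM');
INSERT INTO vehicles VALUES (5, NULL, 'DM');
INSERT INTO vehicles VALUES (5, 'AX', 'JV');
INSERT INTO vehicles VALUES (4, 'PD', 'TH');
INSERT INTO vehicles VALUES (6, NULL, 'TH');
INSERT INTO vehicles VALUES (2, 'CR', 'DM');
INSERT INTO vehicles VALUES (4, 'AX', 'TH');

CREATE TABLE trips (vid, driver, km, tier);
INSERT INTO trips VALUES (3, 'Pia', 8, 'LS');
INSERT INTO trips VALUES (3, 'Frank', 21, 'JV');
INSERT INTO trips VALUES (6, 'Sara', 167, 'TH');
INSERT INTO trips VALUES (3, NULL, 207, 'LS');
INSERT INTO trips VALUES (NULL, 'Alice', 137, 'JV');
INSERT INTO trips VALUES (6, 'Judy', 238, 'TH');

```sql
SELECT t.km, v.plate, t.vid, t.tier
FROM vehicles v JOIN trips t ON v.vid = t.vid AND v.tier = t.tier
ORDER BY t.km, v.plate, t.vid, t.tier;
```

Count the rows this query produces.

INNER JOIN keeps only pairs where the ON condition holds.
Matching on v.vid = t.vid AND v.tier = t.tier. A NULL in a compared column never satisfies the condition.
- vid=5, tier=DM: no matching t row, dropped.
- vid=5, tier=DM: no matching t row, dropped.
- vid=5, tier=JV: no matching t row, dropped.
- vid=4, tier=TH: no matching t row, dropped.
- vid=6, tier=TH: 2 matching t row(s), so 2 row(s) emitted.
- vid=2, tier=DM: no matching t row, dropped.
- vid=4, tier=TH: no matching t row, dropped.
Total: 2 rows.

2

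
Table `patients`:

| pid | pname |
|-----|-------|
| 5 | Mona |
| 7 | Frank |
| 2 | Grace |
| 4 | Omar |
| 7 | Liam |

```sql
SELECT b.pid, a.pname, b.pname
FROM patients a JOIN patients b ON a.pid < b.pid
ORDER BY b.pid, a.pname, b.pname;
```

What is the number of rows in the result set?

9

INNER JOIN keeps only pairs where the ON condition holds.
Matching on a.pid < b.pid.
Matched pairs: 9.
Total: 9 rows.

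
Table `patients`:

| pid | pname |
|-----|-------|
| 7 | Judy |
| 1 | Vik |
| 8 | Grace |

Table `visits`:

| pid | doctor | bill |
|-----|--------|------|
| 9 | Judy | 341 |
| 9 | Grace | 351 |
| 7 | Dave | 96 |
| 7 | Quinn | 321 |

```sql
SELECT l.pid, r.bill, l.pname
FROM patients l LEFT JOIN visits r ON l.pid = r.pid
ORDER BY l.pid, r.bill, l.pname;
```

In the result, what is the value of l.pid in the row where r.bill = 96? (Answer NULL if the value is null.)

7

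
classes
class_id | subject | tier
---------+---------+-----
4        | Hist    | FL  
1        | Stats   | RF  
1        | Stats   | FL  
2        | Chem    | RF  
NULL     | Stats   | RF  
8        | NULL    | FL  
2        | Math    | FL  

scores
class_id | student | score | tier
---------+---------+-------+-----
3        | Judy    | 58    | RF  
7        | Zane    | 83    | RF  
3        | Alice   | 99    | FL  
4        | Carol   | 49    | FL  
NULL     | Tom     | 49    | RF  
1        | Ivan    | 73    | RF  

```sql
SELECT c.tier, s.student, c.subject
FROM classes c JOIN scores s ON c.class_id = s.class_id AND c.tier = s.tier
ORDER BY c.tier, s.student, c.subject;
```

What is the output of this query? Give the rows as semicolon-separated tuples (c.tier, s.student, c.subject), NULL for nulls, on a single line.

(FL, Carol, Hist); (RF, Ivan, Stats)

INNER JOIN keeps only pairs where the ON condition holds.
Matching on c.class_id = s.class_id AND c.tier = s.tier. A NULL in a compared column never satisfies the condition.
Matched pairs: 2.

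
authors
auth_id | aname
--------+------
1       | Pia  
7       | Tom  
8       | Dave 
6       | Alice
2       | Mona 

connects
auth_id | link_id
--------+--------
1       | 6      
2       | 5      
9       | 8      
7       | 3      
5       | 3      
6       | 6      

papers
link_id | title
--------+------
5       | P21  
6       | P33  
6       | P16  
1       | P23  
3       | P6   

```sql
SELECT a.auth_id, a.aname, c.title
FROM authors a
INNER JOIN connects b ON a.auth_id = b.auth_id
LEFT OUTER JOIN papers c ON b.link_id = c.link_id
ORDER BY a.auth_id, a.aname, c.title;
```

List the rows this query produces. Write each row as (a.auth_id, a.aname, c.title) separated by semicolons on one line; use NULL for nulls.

(1, Pia, P16); (1, Pia, P33); (2, Mona, P21); (6, Alice, P16); (6, Alice, P33); (7, Tom, P6)

Step 1 — a INNER JOIN b on auth_id → 4 row(s).
Then LEFT JOIN `papers c` on link_id: each of those 4 rows is kept; rows whose b.link_id has no match in c get NULL for c's columns.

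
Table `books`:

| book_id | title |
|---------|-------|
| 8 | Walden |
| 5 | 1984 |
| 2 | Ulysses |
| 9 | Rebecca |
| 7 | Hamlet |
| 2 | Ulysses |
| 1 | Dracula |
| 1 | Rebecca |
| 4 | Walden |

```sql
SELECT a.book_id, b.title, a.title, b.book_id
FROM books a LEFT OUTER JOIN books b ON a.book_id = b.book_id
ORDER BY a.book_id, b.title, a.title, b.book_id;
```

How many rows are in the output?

13

LEFT JOIN keeps every row from `books a`; unmatched rows get NULL for `books b`'s columns.
Matching on a.book_id = b.book_id.
Matched pairs: 13; unmatched a rows kept: 0.
Total: 13 rows.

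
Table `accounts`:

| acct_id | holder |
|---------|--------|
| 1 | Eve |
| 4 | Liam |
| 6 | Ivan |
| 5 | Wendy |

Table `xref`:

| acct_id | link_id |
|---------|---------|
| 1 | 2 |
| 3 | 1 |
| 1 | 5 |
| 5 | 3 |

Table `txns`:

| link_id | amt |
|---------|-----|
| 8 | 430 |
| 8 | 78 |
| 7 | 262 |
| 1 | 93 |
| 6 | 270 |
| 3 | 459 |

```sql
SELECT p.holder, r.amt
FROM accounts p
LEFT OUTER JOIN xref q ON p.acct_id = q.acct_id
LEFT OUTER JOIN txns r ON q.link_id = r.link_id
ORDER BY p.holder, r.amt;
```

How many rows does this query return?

5

Step 1 — p LEFT JOIN q on acct_id → 5 row(s).
Then LEFT JOIN `txns r` on link_id: each of those 5 rows is kept; rows whose q.link_id has no match in r get NULL for r's columns.
Result: 5 row(s).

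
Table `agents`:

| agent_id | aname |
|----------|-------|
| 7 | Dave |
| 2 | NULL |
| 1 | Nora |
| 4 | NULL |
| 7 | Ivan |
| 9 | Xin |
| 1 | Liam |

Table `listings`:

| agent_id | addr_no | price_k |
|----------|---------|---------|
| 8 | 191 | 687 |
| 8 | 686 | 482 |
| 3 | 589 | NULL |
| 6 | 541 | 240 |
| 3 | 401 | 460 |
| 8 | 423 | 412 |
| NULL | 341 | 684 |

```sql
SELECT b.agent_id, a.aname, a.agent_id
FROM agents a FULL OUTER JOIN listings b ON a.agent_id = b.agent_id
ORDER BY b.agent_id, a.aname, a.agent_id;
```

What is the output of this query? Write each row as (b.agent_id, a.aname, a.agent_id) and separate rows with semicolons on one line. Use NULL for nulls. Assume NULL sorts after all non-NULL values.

(3, NULL, NULL); (3, NULL, NULL); (6, NULL, NULL); (8, NULL, NULL); (8, NULL, NULL); (8, NULL, NULL); (NULL, Dave, 7); (NULL, Ivan, 7); (NULL, Liam, 1); (NULL, Nora, 1); (NULL, Xin, 9); (NULL, NULL, 2); (NULL, NULL, 4); (NULL, NULL, NULL)

FULL OUTER JOIN keeps every row from both sides; unmatched rows get NULL for the other side's columns.
Matching on a.agent_id = b.agent_id. A NULL in a compared column never satisfies the condition.
- agent_id=7: no b row matches, row kept with b columns NULL.
- agent_id=2: no b row matches, row kept with b columns NULL.
- agent_id=1: no b row matches, row kept with b columns NULL.
- agent_id=4: no b row matches, row kept with b columns NULL.
- agent_id=7: no b row matches, row kept with b columns NULL.
- agent_id=9: no b row matches, row kept with b columns NULL.
- agent_id=1: no b row matches, row kept with b columns NULL.
- 7 row(s) from b found no a partner → padded with NULL.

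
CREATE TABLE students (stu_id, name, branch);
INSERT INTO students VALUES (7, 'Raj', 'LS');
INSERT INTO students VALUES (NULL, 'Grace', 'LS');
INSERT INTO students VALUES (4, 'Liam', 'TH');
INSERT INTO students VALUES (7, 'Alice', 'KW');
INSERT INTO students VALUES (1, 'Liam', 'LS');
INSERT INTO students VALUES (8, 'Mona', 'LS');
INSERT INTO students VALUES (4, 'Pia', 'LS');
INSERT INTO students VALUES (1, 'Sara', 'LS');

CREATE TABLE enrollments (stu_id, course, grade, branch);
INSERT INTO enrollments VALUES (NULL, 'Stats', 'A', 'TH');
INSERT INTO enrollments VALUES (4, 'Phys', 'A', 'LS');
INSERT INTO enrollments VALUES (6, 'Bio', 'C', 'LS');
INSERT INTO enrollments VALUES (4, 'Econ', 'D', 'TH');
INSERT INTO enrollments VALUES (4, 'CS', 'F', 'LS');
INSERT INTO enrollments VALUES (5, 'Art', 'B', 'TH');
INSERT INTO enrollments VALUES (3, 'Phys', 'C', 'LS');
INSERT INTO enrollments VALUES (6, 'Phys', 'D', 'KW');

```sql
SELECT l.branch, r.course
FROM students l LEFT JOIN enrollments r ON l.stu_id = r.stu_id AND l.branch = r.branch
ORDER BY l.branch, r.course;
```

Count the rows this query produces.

LEFT JOIN keeps every row from `students`; unmatched rows get NULL for `enrollments`'s columns.
Matching on l.stu_id = r.stu_id AND l.branch = r.branch. A NULL in a compared column never satisfies the condition.
- l row (stu_id=7, branch=LS): no match → kept, r columns NULL.
- l row (stu_id=NULL, branch=LS): no match → kept, r columns NULL.
- l row (stu_id=4, branch=TH): matches 1 r row(s) → 1 output row(s).
- l row (stu_id=7, branch=KW): no match → kept, r columns NULL.
- l row (stu_id=1, branch=LS): no match → kept, r columns NULL.
- l row (stu_id=8, branch=LS): no match → kept, r columns NULL.
- l row (stu_id=4, branch=LS): matches 2 r row(s) → 2 output row(s).
- l row (stu_id=1, branch=LS): no match → kept, r columns NULL.
Total: 3 matched + 6 padded = 9 rows.

9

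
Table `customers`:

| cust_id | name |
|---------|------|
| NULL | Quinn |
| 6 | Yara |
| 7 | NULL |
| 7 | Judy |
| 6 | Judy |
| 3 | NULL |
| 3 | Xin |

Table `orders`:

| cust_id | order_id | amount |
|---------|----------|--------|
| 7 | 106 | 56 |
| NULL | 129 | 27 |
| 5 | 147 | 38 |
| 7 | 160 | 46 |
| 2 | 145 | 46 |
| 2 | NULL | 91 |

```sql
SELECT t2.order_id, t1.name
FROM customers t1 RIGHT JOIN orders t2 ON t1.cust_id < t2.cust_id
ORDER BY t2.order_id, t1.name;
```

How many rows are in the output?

13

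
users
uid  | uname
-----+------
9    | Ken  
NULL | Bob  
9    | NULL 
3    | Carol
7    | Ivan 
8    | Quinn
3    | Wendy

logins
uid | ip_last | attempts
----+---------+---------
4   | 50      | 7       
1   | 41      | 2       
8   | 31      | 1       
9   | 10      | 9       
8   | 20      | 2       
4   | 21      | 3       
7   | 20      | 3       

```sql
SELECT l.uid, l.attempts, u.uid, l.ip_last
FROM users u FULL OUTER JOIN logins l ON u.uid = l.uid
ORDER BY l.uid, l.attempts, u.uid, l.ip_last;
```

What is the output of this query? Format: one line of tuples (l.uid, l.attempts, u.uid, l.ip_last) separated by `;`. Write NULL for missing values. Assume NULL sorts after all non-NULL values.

FULL OUTER JOIN keeps every row from both sides; unmatched rows get NULL for the other side's columns.
Matching on u.uid = l.uid. A NULL in a compared column never satisfies the condition.
Matched pairs: 5; unmatched u rows kept: 3; unmatched l rows kept: 3.

(1, 2, NULL, 41); (4, 3, NULL, 21); (4, 7, NULL, 50); (7, 3, 7, 20); (8, 1, 8, 31); (8, 2, 8, 20); (9, 9, 9, 10); (9, 9, 9, 10); (NULL, NULL, 3, NULL); (NULL, NULL, 3, NULL); (NULL, NULL, NULL, NULL)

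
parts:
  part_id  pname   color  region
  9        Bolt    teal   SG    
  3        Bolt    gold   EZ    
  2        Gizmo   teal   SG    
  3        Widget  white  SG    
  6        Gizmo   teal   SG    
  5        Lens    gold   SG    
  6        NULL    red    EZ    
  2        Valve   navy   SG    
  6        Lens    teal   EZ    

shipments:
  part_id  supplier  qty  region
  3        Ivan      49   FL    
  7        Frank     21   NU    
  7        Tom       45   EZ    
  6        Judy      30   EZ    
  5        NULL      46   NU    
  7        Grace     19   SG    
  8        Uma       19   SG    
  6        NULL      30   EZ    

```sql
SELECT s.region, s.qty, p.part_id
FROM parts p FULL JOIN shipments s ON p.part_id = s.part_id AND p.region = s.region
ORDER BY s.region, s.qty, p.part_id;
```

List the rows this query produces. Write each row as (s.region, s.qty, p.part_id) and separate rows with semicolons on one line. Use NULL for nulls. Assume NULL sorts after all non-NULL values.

FULL OUTER JOIN keeps every row from both sides; unmatched rows get NULL for the other side's columns.
Matching on p.part_id = s.part_id AND p.region = s.region.
- part_id=9, region=SG: no s row matches, row kept with s columns NULL.
- part_id=3, region=EZ: no s row matches, row kept with s columns NULL.
- part_id=2, region=SG: no s row matches, row kept with s columns NULL.
- part_id=3, region=SG: no s row matches, row kept with s columns NULL.
- part_id=6, region=SG: no s row matches, row kept with s columns NULL.
- part_id=5, region=SG: no s row matches, row kept with s columns NULL.
- part_id=6, region=EZ: 2 matching s row(s), so 2 row(s) emitted.
- part_id=2, region=SG: no s row matches, row kept with s columns NULL.
- part_id=6, region=EZ: 2 matching s row(s), so 2 row(s) emitted.
- plus 6 unmatched s row(s), each kept with NULL p columns.

(EZ, 30, 6); (EZ, 30, 6); (EZ, 30, 6); (EZ, 30, 6); (EZ, 45, NULL); (FL, 49, NULL); (NU, 21, NULL); (NU, 46, NULL); (SG, 19, NULL); (SG, 19, NULL); (NULL, NULL, 2); (NULL, NULL, 2); (NULL, NULL, 3); (NULL, NULL, 3); (NULL, NULL, 5); (NULL, NULL, 6); (NULL, NULL, 9)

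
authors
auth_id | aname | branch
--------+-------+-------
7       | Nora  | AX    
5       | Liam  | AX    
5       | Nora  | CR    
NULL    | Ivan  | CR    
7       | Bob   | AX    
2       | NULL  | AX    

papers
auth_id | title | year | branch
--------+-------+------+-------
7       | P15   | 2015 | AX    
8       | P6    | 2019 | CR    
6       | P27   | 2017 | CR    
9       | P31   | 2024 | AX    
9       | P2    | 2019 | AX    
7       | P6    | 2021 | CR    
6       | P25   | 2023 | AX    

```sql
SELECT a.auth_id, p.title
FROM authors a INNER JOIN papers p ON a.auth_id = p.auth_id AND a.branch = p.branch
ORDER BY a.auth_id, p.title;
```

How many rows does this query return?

2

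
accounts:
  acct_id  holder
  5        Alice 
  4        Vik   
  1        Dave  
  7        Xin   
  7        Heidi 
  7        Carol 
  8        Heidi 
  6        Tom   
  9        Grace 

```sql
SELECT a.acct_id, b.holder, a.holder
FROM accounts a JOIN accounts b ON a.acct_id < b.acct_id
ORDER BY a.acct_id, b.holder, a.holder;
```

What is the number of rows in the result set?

INNER JOIN keeps only pairs where the ON condition holds.
Matching on a.acct_id < b.acct_id.
- a row (acct_id=5): matches 6 b row(s) → 6 output row(s).
- a row (acct_id=4): matches 7 b row(s) → 7 output row(s).
- a row (acct_id=1): matches 8 b row(s) → 8 output row(s).
- a row (acct_id=7): matches 2 b row(s) → 2 output row(s).
- a row (acct_id=7): matches 2 b row(s) → 2 output row(s).
- a row (acct_id=7): matches 2 b row(s) → 2 output row(s).
- a row (acct_id=8): matches 1 b row(s) → 1 output row(s).
- a row (acct_id=6): matches 5 b row(s) → 5 output row(s).
- a row (acct_id=9): no match → dropped.
Total: 33 rows.

33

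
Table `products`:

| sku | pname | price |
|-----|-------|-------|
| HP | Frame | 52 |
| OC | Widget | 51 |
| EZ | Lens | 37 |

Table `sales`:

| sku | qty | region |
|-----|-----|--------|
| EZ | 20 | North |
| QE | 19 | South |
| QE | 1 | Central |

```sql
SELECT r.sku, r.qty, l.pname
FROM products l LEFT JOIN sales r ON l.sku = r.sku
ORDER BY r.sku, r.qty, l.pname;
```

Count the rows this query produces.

3

LEFT JOIN keeps every row from `products`; unmatched rows get NULL for `sales`'s columns.
Matching on l.sku = r.sku.
- l (sku=HP) has no partner → padded with NULL.
- l (sku=OC) has no partner → padded with NULL.
- l (sku=EZ) pairs with 1 row(s) of r.
Total: 1 matched + 2 padded = 3 rows.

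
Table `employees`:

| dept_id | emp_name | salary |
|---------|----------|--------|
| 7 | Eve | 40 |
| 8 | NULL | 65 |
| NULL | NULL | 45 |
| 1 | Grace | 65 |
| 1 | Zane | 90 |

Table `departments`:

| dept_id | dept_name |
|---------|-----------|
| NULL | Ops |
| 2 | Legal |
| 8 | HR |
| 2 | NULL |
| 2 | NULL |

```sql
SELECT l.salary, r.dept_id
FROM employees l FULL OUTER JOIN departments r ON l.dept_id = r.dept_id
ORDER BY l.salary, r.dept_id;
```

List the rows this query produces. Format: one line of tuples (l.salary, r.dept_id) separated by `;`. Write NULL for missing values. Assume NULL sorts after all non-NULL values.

(40, NULL); (45, NULL); (65, 8); (65, NULL); (90, NULL); (NULL, 2); (NULL, 2); (NULL, 2); (NULL, NULL)

FULL OUTER JOIN keeps every row from both sides; unmatched rows get NULL for the other side's columns.
Matching on l.dept_id = r.dept_id. A NULL in a compared column never satisfies the condition.
Matched pairs: 1; unmatched l rows kept: 4; unmatched r rows kept: 4.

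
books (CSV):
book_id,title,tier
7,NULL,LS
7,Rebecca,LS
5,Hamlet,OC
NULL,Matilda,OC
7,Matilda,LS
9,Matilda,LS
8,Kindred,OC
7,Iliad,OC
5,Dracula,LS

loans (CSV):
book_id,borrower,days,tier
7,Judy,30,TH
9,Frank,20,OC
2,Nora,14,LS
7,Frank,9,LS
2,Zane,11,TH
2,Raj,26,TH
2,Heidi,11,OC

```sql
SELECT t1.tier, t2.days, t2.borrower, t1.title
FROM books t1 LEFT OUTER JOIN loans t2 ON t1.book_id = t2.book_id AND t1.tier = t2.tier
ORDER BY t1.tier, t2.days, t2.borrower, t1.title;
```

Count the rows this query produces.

9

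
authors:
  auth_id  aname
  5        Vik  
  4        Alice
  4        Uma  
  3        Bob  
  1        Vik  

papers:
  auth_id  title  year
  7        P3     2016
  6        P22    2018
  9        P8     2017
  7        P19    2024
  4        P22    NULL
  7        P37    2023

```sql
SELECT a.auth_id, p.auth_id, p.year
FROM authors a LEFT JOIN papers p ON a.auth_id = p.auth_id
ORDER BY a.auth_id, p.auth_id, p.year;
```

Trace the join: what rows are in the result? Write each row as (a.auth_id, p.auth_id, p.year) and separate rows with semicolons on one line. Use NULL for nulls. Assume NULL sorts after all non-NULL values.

(1, NULL, NULL); (3, NULL, NULL); (4, 4, NULL); (4, 4, NULL); (5, NULL, NULL)

LEFT JOIN keeps every row from `authors`; unmatched rows get NULL for `papers`'s columns.
Matching on a.auth_id = p.auth_id.
Matched pairs: 2; unmatched a rows kept: 3.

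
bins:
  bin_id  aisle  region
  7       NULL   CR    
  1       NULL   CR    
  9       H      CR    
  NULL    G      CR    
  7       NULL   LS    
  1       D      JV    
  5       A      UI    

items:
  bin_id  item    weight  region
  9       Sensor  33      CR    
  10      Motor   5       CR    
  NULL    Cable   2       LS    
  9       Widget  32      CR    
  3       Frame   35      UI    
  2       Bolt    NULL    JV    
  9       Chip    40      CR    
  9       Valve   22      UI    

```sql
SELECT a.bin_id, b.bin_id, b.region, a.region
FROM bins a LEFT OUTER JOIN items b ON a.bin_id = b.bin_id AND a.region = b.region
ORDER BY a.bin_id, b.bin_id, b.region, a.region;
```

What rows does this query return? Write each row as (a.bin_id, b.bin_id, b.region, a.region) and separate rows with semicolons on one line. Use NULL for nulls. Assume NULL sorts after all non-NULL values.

(1, NULL, NULL, CR); (1, NULL, NULL, JV); (5, NULL, NULL, UI); (7, NULL, NULL, CR); (7, NULL, NULL, LS); (9, 9, CR, CR); (9, 9, CR, CR); (9, 9, CR, CR); (NULL, NULL, NULL, CR)

LEFT JOIN keeps every row from `bins`; unmatched rows get NULL for `items`'s columns.
Matching on a.bin_id = b.bin_id AND a.region = b.region. A NULL in a compared column never satisfies the condition.
Matched pairs: 3; unmatched a rows kept: 6.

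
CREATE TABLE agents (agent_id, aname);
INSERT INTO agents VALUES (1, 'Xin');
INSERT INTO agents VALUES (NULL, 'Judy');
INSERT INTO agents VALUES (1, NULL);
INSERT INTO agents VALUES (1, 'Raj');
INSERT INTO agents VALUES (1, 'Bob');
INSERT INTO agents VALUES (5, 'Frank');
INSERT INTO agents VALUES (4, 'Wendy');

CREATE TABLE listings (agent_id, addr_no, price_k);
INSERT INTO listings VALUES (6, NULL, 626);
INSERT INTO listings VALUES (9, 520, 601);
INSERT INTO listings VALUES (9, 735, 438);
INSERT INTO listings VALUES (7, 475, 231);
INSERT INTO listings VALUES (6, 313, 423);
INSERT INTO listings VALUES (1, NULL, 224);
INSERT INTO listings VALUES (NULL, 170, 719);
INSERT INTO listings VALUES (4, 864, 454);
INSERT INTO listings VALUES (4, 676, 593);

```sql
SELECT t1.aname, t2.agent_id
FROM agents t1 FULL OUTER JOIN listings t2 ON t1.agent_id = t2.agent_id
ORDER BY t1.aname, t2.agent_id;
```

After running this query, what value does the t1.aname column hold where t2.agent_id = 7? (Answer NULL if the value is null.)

NULL

FULL OUTER JOIN keeps every row from both sides; unmatched rows get NULL for the other side's columns.
Matching on t1.agent_id = t2.agent_id. A NULL in a compared column never satisfies the condition.
Matched pairs: 6; unmatched t1 rows kept: 2; unmatched t2 rows kept: 6.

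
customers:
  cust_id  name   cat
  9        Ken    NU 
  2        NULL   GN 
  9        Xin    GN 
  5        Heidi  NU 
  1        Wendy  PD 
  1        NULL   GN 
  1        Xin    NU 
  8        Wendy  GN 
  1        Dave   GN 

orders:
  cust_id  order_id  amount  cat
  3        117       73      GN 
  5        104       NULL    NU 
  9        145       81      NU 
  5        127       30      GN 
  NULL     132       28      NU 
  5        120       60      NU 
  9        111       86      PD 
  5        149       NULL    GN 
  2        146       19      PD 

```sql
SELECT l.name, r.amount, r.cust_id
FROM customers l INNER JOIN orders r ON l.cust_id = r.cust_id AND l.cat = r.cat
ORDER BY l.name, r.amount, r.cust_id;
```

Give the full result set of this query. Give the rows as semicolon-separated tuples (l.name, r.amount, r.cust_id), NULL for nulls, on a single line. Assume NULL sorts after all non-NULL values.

INNER JOIN keeps only pairs where the ON condition holds.
Matching on l.cust_id = r.cust_id AND l.cat = r.cat. A NULL in a compared column never satisfies the condition.
Matched pairs: 3.

(Heidi, 60, 5); (Heidi, NULL, 5); (Ken, 81, 9)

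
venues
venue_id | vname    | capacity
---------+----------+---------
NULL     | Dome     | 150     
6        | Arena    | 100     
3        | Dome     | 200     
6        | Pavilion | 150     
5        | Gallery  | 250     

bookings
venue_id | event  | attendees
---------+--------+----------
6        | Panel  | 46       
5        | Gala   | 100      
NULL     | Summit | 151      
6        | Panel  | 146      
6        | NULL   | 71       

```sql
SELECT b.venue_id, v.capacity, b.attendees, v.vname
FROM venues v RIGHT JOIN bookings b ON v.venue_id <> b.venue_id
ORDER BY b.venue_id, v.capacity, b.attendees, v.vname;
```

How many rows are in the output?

10

RIGHT JOIN keeps every row from `bookings`; unmatched rows get NULL for `venues`'s columns.
Matching on v.venue_id <> b.venue_id. A NULL in a compared column never satisfies the condition.
- v row (venue_id=NULL): no match.
- v row (venue_id=6): matches 1 b row(s) → 1 output row(s).
- v row (venue_id=3): matches 4 b row(s) → 4 output row(s).
- v row (venue_id=6): matches 1 b row(s) → 1 output row(s).
- v row (venue_id=5): matches 3 b row(s) → 3 output row(s).
- 1 row(s) from b found no v partner → padded with NULL.
Total: 9 matched + 1 padded = 10 rows.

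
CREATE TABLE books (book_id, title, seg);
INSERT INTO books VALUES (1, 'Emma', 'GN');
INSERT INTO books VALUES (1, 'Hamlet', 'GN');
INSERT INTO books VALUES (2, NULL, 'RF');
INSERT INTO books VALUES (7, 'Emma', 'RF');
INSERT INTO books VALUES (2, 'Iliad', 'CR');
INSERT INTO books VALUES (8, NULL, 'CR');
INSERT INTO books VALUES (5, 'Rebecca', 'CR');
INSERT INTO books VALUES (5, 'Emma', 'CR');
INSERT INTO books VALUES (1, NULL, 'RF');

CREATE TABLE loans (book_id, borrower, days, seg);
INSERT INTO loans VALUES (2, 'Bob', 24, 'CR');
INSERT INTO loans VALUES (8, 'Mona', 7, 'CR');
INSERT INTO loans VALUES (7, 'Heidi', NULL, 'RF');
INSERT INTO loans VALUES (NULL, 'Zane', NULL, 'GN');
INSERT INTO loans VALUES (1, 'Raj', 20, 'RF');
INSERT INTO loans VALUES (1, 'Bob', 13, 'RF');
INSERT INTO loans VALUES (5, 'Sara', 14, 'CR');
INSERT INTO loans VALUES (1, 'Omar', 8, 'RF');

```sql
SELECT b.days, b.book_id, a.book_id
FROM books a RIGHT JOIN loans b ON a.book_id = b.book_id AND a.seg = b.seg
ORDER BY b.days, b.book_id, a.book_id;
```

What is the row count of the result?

9

RIGHT JOIN keeps every row from `loans`; unmatched rows get NULL for `books`'s columns.
Matching on a.book_id = b.book_id AND a.seg = b.seg. A NULL in a compared column never satisfies the condition.
- a row (book_id=1, seg=GN): no match.
- a row (book_id=1, seg=GN): no match.
- a row (book_id=2, seg=RF): no match.
- a row (book_id=7, seg=RF): matches 1 b row(s) → 1 output row(s).
- a row (book_id=2, seg=CR): matches 1 b row(s) → 1 output row(s).
- a row (book_id=8, seg=CR): matches 1 b row(s) → 1 output row(s).
- a row (book_id=5, seg=CR): matches 1 b row(s) → 1 output row(s).
- a row (book_id=5, seg=CR): matches 1 b row(s) → 1 output row(s).
- a row (book_id=1, seg=RF): matches 3 b row(s) → 3 output row(s).
- plus 1 unmatched b row(s), each kept with NULL a columns.
Total: 8 matched + 1 padded = 9 rows.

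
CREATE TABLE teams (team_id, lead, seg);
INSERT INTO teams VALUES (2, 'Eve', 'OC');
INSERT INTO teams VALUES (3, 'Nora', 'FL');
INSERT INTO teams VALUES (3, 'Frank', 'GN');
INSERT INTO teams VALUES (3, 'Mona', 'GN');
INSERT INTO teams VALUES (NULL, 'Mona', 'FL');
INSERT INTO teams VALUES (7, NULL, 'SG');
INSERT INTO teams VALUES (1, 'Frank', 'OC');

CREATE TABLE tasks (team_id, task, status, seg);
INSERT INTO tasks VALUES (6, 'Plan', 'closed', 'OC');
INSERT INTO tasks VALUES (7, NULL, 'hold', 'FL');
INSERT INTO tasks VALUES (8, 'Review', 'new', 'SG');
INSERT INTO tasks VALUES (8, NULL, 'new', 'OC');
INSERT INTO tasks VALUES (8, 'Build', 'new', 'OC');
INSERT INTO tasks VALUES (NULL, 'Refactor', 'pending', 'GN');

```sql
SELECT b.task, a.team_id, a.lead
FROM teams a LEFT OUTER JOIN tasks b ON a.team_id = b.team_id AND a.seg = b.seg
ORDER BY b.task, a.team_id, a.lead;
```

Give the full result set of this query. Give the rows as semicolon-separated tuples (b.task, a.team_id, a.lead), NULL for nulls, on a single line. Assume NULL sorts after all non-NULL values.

LEFT JOIN keeps every row from `teams`; unmatched rows get NULL for `tasks`'s columns.
Matching on a.team_id = b.team_id AND a.seg = b.seg. A NULL in a compared column never satisfies the condition.
Matched pairs: 0; unmatched a rows kept: 7.

(NULL, 1, Frank); (NULL, 2, Eve); (NULL, 3, Frank); (NULL, 3, Mona); (NULL, 3, Nora); (NULL, 7, NULL); (NULL, NULL, Mona)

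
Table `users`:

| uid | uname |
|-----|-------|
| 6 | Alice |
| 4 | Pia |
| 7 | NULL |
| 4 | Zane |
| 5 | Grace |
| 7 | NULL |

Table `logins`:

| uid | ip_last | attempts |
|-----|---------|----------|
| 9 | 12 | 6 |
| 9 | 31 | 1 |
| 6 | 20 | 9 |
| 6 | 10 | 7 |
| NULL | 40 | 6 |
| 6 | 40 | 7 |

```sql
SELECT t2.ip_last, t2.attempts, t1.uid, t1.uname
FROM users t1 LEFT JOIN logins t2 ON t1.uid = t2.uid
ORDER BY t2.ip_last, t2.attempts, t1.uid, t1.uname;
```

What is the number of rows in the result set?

8

LEFT JOIN keeps every row from `users`; unmatched rows get NULL for `logins`'s columns.
Matching on t1.uid = t2.uid. A NULL in a compared column never satisfies the condition.
- t1 row (uid=6): matches 3 t2 row(s) → 3 output row(s).
- t1 row (uid=4): no match → kept, t2 columns NULL.
- t1 row (uid=7): no match → kept, t2 columns NULL.
- t1 row (uid=4): no match → kept, t2 columns NULL.
- t1 row (uid=5): no match → kept, t2 columns NULL.
- t1 row (uid=7): no match → kept, t2 columns NULL.
Total: 3 matched + 5 padded = 8 rows.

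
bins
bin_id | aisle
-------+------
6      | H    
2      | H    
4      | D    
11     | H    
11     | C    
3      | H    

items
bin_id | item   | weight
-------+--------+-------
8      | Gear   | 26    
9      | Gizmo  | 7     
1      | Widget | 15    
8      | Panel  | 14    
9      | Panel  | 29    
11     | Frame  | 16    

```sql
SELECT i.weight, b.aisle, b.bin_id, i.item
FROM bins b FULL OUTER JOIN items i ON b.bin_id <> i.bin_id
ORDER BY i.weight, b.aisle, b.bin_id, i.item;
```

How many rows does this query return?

FULL OUTER JOIN keeps every row from both sides; unmatched rows get NULL for the other side's columns.
Matching on b.bin_id <> i.bin_id.
- b (bin_id=6) pairs with 6 row(s) of i.
- b (bin_id=2) pairs with 6 row(s) of i.
- b (bin_id=4) pairs with 6 row(s) of i.
- b (bin_id=11) pairs with 5 row(s) of i.
- b (bin_id=11) pairs with 5 row(s) of i.
- b (bin_id=3) pairs with 6 row(s) of i.
Total: 34 rows.

34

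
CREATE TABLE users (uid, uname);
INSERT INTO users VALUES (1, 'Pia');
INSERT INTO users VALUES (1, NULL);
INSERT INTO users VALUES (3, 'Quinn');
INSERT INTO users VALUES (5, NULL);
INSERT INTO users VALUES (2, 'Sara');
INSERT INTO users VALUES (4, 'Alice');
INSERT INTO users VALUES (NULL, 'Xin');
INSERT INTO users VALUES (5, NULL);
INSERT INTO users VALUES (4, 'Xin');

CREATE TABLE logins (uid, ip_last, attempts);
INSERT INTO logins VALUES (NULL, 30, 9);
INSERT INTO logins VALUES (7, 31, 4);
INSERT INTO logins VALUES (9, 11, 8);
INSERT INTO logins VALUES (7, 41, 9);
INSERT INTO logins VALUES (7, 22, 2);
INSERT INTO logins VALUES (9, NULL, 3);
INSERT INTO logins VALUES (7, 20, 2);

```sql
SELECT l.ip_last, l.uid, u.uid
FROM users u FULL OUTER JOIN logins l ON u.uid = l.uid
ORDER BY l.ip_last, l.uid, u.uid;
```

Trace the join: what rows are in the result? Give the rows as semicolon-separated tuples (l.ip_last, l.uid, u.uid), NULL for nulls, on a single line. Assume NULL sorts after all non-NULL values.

(11, 9, NULL); (20, 7, NULL); (22, 7, NULL); (30, NULL, NULL); (31, 7, NULL); (41, 7, NULL); (NULL, 9, NULL); (NULL, NULL, 1); (NULL, NULL, 1); (NULL, NULL, 2); (NULL, NULL, 3); (NULL, NULL, 4); (NULL, NULL, 4); (NULL, NULL, 5); (NULL, NULL, 5); (NULL, NULL, NULL)

FULL OUTER JOIN keeps every row from both sides; unmatched rows get NULL for the other side's columns.
Matching on u.uid = l.uid. A NULL in a compared column never satisfies the condition.
Matched pairs: 0; unmatched u rows kept: 9; unmatched l rows kept: 7.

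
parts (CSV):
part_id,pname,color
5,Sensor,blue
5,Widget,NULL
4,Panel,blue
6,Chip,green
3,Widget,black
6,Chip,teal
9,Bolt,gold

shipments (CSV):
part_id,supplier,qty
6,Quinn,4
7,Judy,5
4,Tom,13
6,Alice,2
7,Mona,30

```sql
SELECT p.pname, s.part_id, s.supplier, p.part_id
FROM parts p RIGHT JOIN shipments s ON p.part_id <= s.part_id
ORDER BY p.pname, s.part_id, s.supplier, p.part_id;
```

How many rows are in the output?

26

RIGHT JOIN keeps every row from `shipments`; unmatched rows get NULL for `parts`'s columns.
Matching on p.part_id <= s.part_id.
- p (part_id=5) pairs with 4 row(s) of s.
- p (part_id=5) pairs with 4 row(s) of s.
- p (part_id=4) pairs with 5 row(s) of s.
- p (part_id=6) pairs with 4 row(s) of s.
- p (part_id=3) pairs with 5 row(s) of s.
- p (part_id=6) pairs with 4 row(s) of s.
- p (part_id=9) has no partner in s.
- every s row matched at least one p row.
Total: 26 rows.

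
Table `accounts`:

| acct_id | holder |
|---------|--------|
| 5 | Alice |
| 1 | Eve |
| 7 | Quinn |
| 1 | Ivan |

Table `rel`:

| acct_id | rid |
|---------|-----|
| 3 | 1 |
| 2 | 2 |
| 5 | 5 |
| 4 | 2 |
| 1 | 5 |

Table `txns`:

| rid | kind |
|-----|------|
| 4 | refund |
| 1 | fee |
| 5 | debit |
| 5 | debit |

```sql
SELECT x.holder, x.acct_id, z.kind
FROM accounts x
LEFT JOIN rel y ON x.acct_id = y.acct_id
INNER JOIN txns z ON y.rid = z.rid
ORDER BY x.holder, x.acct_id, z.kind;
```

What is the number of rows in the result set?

6

Evaluate left to right. First `accounts x LEFT JOIN rel y` on acct_id: 4 row(s).
Then INNER JOIN `txns z` on rid: keep only rows whose y.rid appears in z.
Result: 6 row(s).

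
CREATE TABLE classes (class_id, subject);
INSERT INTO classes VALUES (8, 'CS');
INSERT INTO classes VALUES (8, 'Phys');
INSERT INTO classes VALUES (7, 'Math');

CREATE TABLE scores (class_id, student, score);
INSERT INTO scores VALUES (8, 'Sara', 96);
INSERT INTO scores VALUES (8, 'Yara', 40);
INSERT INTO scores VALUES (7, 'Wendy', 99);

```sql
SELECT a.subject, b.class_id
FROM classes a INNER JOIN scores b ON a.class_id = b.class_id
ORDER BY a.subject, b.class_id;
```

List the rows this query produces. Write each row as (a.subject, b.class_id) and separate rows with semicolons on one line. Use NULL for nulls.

INNER JOIN keeps only pairs where the ON condition holds.
Matching on a.class_id = b.class_id.
- a row (class_id=8): matches 2 b row(s) → 2 output row(s).
- a row (class_id=8): matches 2 b row(s) → 2 output row(s).
- a row (class_id=7): matches 1 b row(s) → 1 output row(s).
After projecting and ordering:
a.subject | b.class_id
CS | 8
CS | 8
Math | 7
Phys | 8
Phys | 8

(CS, 8); (CS, 8); (Math, 7); (Phys, 8); (Phys, 8)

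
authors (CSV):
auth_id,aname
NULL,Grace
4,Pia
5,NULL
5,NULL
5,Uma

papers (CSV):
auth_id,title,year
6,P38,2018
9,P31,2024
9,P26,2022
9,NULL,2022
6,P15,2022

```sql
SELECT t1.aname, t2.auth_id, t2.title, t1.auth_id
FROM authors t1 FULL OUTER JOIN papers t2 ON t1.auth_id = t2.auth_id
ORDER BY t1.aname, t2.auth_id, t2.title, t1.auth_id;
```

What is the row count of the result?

FULL OUTER JOIN keeps every row from both sides; unmatched rows get NULL for the other side's columns.
Matching on t1.auth_id = t2.auth_id. A NULL in a compared column never satisfies the condition.
- t1[0] auth_id=NULL → no match; kept with NULLs on the t2 side.
- t1[1] auth_id=4 → no match; kept with NULLs on the t2 side.
- t1[2] auth_id=5 → no match; kept with NULLs on the t2 side.
- t1[3] auth_id=5 → no match; kept with NULLs on the t2 side.
- t1[4] auth_id=5 → no match; kept with NULLs on the t2 side.
- plus 5 unmatched t2 row(s), each kept with NULL t1 columns.
Total: 0 matched + 10 padded = 10 rows.

10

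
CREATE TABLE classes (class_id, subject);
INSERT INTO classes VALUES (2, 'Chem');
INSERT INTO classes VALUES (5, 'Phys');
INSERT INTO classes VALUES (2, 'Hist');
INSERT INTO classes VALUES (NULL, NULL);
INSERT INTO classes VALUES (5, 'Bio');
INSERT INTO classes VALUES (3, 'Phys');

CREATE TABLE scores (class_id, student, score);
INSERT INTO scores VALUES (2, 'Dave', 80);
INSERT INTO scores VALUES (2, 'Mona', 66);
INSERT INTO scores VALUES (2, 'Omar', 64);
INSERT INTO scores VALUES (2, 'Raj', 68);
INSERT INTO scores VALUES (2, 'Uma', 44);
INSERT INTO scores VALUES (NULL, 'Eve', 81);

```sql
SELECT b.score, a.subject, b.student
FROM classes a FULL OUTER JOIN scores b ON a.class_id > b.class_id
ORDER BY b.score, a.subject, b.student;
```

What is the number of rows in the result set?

19

FULL OUTER JOIN keeps every row from both sides; unmatched rows get NULL for the other side's columns.
Matching on a.class_id > b.class_id. A NULL in a compared column never satisfies the condition.
Matched pairs: 15; unmatched a rows kept: 3; unmatched b rows kept: 1.
Total: 15 matched + 4 padded = 19 rows.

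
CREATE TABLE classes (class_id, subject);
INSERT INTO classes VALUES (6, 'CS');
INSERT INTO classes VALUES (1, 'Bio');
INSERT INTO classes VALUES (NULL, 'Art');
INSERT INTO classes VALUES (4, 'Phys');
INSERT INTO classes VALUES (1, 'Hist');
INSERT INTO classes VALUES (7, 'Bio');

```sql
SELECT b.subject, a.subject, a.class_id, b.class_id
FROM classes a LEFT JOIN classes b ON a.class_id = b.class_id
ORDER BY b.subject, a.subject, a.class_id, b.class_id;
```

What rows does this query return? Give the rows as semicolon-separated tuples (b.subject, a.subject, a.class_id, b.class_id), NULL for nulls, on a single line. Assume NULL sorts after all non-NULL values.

(Bio, Bio, 1, 1); (Bio, Bio, 7, 7); (Bio, Hist, 1, 1); (CS, CS, 6, 6); (Hist, Bio, 1, 1); (Hist, Hist, 1, 1); (Phys, Phys, 4, 4); (NULL, Art, NULL, NULL)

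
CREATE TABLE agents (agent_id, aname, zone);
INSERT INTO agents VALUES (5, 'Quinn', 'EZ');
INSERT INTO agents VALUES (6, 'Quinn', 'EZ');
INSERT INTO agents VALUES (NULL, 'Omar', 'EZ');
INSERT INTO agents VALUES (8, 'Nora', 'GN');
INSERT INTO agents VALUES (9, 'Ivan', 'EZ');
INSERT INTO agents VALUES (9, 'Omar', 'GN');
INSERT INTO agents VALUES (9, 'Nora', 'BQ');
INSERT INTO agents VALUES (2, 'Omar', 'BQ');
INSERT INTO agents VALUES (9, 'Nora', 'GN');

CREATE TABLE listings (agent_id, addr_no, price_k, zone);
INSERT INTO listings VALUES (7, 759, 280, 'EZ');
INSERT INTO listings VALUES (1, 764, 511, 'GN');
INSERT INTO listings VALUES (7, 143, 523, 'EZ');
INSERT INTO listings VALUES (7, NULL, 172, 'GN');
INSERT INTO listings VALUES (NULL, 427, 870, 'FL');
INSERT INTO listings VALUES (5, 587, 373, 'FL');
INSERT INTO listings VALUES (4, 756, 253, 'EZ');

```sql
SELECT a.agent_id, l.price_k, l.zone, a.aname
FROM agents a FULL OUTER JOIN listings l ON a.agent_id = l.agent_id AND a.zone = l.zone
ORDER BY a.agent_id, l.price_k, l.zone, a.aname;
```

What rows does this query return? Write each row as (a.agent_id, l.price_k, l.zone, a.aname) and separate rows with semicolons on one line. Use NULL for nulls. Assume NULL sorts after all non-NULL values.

(2, NULL, NULL, Omar); (5, NULL, NULL, Quinn); (6, NULL, NULL, Quinn); (8, NULL, NULL, Nora); (9, NULL, NULL, Ivan); (9, NULL, NULL, Nora); (9, NULL, NULL, Nora); (9, NULL, NULL, Omar); (NULL, 172, GN, NULL); (NULL, 253, EZ, NULL); (NULL, 280, EZ, NULL); (NULL, 373, FL, NULL); (NULL, 511, GN, NULL); (NULL, 523, EZ, NULL); (NULL, 870, FL, NULL); (NULL, NULL, NULL, Omar)

FULL OUTER JOIN keeps every row from both sides; unmatched rows get NULL for the other side's columns.
Matching on a.agent_id = l.agent_id AND a.zone = l.zone. A NULL in a compared column never satisfies the condition.
Matched pairs: 0; unmatched a rows kept: 9; unmatched l rows kept: 7.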